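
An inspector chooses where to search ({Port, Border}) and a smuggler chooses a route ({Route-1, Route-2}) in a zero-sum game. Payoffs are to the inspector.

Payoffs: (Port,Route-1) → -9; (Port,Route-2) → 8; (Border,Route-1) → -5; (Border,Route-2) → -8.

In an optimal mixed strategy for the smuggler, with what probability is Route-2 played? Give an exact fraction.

Row minima: Port → -9, Border → -8; maximin = -8.
Column maxima: Route-1 → -5, Route-2 → 8; minimax = -5.
-8 ≠ -5, so there is no saddle point; optimal play is mixed.
Let the inspector play Port with probability p. Expected payoff against Route-1: (-9)p + (-5)(1−p) = −4p − 5; against Route-2: 8p + (-8)(1−p) = 16p − 8.
Setting these equal: −4p − 5 = 16p − 8 ⇒ −20p = -3 ⇒ p = 3/20, and the value is (-4)·(3/20) − 5 = -28/5.
For the smuggler: with q = P(Route-1), equating Port's and Border's payoffs gives −17q + 8 = 3q − 8 ⇒ q = 4/5.

1/5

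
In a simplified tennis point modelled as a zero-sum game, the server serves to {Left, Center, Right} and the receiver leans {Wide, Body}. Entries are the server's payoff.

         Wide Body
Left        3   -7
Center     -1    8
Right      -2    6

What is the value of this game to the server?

17/19

Row minima: Left → -7, Center → -1, Right → -2; maximin = -1.
Column maxima: Wide → 3, Body → 8; minimax = 3.
-1 ≠ 3, so there is no saddle point; optimal play is mixed.
Right is strictly dominated by Center, so the server never plays it.
On the remaining 2×2 (Left, Center vs Wide, Body):
Let the server play Left with probability p. Expected payoff against Wide: 3p + (-1)(1−p) = 4p − 1; against Body: (-7)p + 8(1−p) = −15p + 8.
Setting these equal: 4p − 1 = −15p + 8 ⇒ 19p = 9 ⇒ p = 9/19, and the value is (4)·(9/19) − 1 = 17/19.
For the receiver: with q = P(Wide), equating Left's and Center's payoffs gives 10q − 7 = −9q + 8 ⇒ q = 15/19.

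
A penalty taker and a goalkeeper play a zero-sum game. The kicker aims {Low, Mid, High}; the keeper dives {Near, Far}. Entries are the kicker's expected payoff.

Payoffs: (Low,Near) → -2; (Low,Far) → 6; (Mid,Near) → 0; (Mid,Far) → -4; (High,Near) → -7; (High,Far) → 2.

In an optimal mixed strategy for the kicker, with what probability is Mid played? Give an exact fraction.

2/3

Row minima: Low → -2, Mid → -4, High → -7; maximin = -2.
Column maxima: Near → 0, Far → 6; minimax = 0.
-2 ≠ 0, so there is no saddle point; optimal play is mixed.
High is strictly dominated by Low, so the kicker never plays it.
On the remaining 2×2 (Low, Mid vs Near, Far):
Let the kicker play Low with probability p. Expected payoff against Near: (-2)p + 0(1−p) = −2p; against Far: 6p + (-4)(1−p) = 10p − 4.
Setting these equal: −2p = 10p − 4 ⇒ −12p = -4 ⇒ p = 1/3, and the value is (-2)·(1/3) = -2/3.
For the keeper: with q = P(Near), equating Low's and Mid's payoffs gives −8q + 6 = 4q − 4 ⇒ q = 5/6.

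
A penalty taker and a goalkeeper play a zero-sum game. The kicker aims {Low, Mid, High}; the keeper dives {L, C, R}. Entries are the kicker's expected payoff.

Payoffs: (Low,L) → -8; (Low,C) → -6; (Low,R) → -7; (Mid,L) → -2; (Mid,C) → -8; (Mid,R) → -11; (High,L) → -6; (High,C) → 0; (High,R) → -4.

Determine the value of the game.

-58/11

Row minima: Low → -8, Mid → -11, High → -6; maximin = -6.
Column maxima: L → -2, C → 0, R → -4; minimax = -4.
-6 ≠ -4, so there is no saddle point; optimal play is mixed.
Low is strictly dominated by High, so the kicker never plays it.
C is strictly dominated by R (it gives the kicker strictly more in every row), so the keeper never plays it.
On the remaining 2×2 (Mid, High vs L, R):
Let the kicker play Mid with probability p. Expected payoff against L: (-2)p + (-6)(1−p) = 4p − 6; against R: (-11)p + (-4)(1−p) = −7p − 4.
Setting these equal: 4p − 6 = −7p − 4 ⇒ 11p = 2 ⇒ p = 2/11, and the value is (4)·(2/11) − 6 = -58/11.
For the keeper: with q = P(L), equating Mid's and High's payoffs gives 9q − 11 = −2q − 4 ⇒ q = 7/11.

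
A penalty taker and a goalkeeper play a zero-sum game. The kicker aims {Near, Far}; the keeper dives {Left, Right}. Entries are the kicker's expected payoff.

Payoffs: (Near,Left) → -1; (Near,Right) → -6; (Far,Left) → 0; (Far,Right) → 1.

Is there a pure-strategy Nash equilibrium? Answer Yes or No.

Row minima: Near → -6, Far → 0; maximin = 0.
Column maxima: Left → 0, Right → 1; minimax = 0.
maximin = minimax = 0, so a saddle point exists.

Yes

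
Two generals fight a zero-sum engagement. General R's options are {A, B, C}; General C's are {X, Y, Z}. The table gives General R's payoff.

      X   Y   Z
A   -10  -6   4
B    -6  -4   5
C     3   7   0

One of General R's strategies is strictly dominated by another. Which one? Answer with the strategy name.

A

B gives a strictly higher payoff than A against every column: -6 > -10, -4 > -6, 5 > 4.
So A is strictly dominated and General R never plays it.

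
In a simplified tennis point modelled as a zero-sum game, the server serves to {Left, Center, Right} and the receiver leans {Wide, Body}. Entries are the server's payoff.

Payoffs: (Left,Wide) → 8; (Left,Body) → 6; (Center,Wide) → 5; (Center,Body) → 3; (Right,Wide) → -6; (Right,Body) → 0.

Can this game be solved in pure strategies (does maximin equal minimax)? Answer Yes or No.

Row minima: Left → 6, Center → 3, Right → -6; maximin = 6.
Column maxima: Wide → 8, Body → 6; minimax = 6.
maximin = minimax = 6, so a saddle point exists.

Yes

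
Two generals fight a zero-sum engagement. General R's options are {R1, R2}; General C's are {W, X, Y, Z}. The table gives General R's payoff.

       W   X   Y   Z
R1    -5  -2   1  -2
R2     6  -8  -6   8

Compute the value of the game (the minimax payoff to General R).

-52/17

Row minima: R1 → -5, R2 → -8; maximin = -5.
Column maxima: W → 6, X → -2, Y → 1, Z → 8; minimax = -2.
-5 ≠ -2, so there is no saddle point; optimal play is mixed.
Y is strictly dominated by X (it gives General R strictly more in every row), so General C never plays it.
Z is strictly dominated by W (it gives General R strictly more in every row), so General C never plays it.
On the remaining 2×2 (R1, R2 vs W, X):
Let General R play R1 with probability p. Expected payoff against W: (-5)p + 6(1−p) = −11p + 6; against X: (-2)p + (-8)(1−p) = 6p − 8.
Setting these equal: −11p + 6 = 6p − 8 ⇒ −17p = -14 ⇒ p = 14/17, and the value is (-11)·(14/17) + 6 = -52/17.
For General C: with q = P(W), equating R1's and R2's payoffs gives −3q − 2 = 14q − 8 ⇒ q = 6/17.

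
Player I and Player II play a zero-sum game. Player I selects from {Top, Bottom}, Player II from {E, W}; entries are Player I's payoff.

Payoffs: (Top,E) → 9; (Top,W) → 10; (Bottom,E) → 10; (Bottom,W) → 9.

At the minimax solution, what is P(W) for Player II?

Row minima: Top → 9, Bottom → 9; maximin = 9.
Column maxima: E → 10, W → 10; minimax = 10.
9 ≠ 10, so there is no saddle point; optimal play is mixed.
Let Player I play Top with probability p. Expected payoff against E: 9p + 10(1−p) = −p + 10; against W: 10p + 9(1−p) = p + 9.
Setting these equal: −p + 10 = p + 9 ⇒ −2p = -1 ⇒ p = 1/2, and the value is (-1)·(1/2) + 10 = 19/2.
For Player II: with q = P(E), equating Top's and Bottom's payoffs gives −q + 10 = q + 9 ⇒ q = 1/2.

1/2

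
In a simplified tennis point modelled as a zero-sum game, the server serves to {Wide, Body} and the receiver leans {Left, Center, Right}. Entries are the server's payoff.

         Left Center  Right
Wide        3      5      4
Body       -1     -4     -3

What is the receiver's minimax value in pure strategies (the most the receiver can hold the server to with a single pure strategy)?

3

Column maxima: Left → 3, Center → 5, Right → 4.
The smallest of these is 3.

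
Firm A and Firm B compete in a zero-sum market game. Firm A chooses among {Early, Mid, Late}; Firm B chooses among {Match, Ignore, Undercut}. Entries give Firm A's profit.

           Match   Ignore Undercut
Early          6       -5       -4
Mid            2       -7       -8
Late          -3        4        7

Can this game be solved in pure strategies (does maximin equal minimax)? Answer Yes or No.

No

Row minima: Early → -5, Mid → -8, Late → -3; maximin = -3.
Column maxima: Match → 6, Ignore → 4, Undercut → 7; minimax = 4.
-3 ≠ 4, so no pure-strategy equilibrium exists.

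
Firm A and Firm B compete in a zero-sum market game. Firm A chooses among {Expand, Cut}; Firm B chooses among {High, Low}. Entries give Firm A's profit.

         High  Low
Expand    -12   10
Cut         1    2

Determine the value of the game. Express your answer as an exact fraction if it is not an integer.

1

Row minima: Expand → -12, Cut → 1; maximin = 1.
Column maxima: High → 1, Low → 10; minimax = 1.
Since maximin = minimax = 1, there is a saddle point and the value is 1.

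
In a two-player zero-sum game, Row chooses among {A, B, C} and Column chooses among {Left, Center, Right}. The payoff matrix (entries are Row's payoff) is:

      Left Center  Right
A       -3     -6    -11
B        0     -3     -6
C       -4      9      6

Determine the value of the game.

Row minima: A → -11, B → -6, C → -4; maximin = -4.
Column maxima: Left → 0, Center → 9, Right → 6; minimax = 0.
-4 ≠ 0, so there is no saddle point; optimal play is mixed.
A is strictly dominated by B, so Row never plays it.
Center is strictly dominated by Right (it gives Row strictly more in every row), so Column never plays it.
On the remaining 2×2 (B, C vs Left, Right):
Let Row play B with probability p. Expected payoff against Left: 0p + (-4)(1−p) = 4p − 4; against Right: (-6)p + 6(1−p) = −12p + 6.
Setting these equal: 4p − 4 = −12p + 6 ⇒ 16p = 10 ⇒ p = 5/8, and the value is (4)·(5/8) − 4 = -3/2.
For Column: with q = P(Left), equating B's and C's payoffs gives 6q − 6 = −10q + 6 ⇒ q = 3/4.

-3/2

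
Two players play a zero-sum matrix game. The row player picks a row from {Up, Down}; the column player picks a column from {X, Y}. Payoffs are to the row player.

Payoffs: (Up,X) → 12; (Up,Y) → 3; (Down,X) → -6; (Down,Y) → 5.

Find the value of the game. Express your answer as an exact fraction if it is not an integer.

39/10

Row minima: Up → 3, Down → -6; maximin = 3.
Column maxima: X → 12, Y → 5; minimax = 5.
3 ≠ 5, so there is no saddle point; optimal play is mixed.
Let the row player play Up with probability p. Expected payoff against X: 12p + (-6)(1−p) = 18p − 6; against Y: 3p + 5(1−p) = −2p + 5.
Setting these equal: 18p − 6 = −2p + 5 ⇒ 20p = 11 ⇒ p = 11/20, and the value is (18)·(11/20) − 6 = 39/10.
For the column player: with q = P(X), equating Up's and Down's payoffs gives 9q + 3 = −11q + 5 ⇒ q = 1/10.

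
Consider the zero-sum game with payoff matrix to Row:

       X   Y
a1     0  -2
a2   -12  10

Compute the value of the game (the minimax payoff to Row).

Row minima: a1 → -2, a2 → -12; maximin = -2.
Column maxima: X → 0, Y → 10; minimax = 0.
-2 ≠ 0, so there is no saddle point; optimal play is mixed.
Let Row play a1 with probability p. Expected payoff against X: 0p + (-12)(1−p) = 12p − 12; against Y: (-2)p + 10(1−p) = −12p + 10.
Setting these equal: 12p − 12 = −12p + 10 ⇒ 24p = 22 ⇒ p = 11/12, and the value is (12)·(11/12) − 12 = -1.
For Column: with q = P(X), equating a1's and a2's payoffs gives 2q − 2 = −22q + 10 ⇒ q = 1/2.

-1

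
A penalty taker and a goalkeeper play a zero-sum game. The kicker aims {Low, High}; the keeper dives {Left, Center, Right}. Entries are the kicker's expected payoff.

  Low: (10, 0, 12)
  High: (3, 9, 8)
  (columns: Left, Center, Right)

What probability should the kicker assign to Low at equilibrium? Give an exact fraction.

Row minima: Low → 0, High → 3; maximin = 3.
Column maxima: Left → 10, Center → 9, Right → 12; minimax = 9.
3 ≠ 9, so there is no saddle point; optimal play is mixed.
Right is strictly dominated by Left (it gives the kicker strictly more in every row), so the keeper never plays it.
On the remaining 2×2 (Low, High vs Left, Center):
Let the kicker play Low with probability p. Expected payoff against Left: 10p + 3(1−p) = 7p + 3; against Center: 0p + 9(1−p) = −9p + 9.
Setting these equal: 7p + 3 = −9p + 9 ⇒ 16p = 6 ⇒ p = 3/8, and the value is (7)·(3/8) + 3 = 45/8.
For the keeper: with q = P(Left), equating Low's and High's payoffs gives 10q = −6q + 9 ⇒ q = 9/16.

3/8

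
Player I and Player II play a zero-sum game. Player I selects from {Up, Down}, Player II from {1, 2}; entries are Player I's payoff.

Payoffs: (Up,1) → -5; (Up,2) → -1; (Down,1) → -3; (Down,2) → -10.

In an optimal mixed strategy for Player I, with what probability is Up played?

Row minima: Up → -5, Down → -10; maximin = -5.
Column maxima: 1 → -3, 2 → -1; minimax = -3.
-5 ≠ -3, so there is no saddle point; optimal play is mixed.
Let Player I play Up with probability p. Expected payoff against 1: (-5)p + (-3)(1−p) = −2p − 3; against 2: (-1)p + (-10)(1−p) = 9p − 10.
Setting these equal: −2p − 3 = 9p − 10 ⇒ −11p = -7 ⇒ p = 7/11, and the value is (-2)·(7/11) − 3 = -47/11.
For Player II: with q = P(1), equating Up's and Down's payoffs gives −4q − 1 = 7q − 10 ⇒ q = 9/11.

7/11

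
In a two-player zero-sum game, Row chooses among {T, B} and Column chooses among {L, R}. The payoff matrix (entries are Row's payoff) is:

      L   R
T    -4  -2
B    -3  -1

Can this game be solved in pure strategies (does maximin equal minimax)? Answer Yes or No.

Yes

Row minima: T → -4, B → -3; maximin = -3.
Column maxima: L → -3, R → -1; minimax = -3.
maximin = minimax = -3, so a saddle point exists.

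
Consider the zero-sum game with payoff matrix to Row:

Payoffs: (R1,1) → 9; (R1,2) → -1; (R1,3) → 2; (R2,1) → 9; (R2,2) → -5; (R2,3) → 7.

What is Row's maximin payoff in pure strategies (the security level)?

Row minima: R1 → -1, R2 → -5.
The best of these is -1.

-1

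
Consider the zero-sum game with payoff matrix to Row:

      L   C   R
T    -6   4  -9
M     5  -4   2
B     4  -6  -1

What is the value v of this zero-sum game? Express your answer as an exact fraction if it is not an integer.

Row minima: T → -9, M → -4, B → -6; maximin = -4.
Column maxima: L → 5, C → 4, R → 2; minimax = 2.
-4 ≠ 2, so there is no saddle point; optimal play is mixed.
B is strictly dominated by M, so Row never plays it.
L is strictly dominated by R (it gives Row strictly more in every row), so Column never plays it.
On the remaining 2×2 (T, M vs C, R):
Let Row play T with probability p. Expected payoff against C: 4p + (-4)(1−p) = 8p − 4; against R: (-9)p + 2(1−p) = −11p + 2.
Setting these equal: 8p − 4 = −11p + 2 ⇒ 19p = 6 ⇒ p = 6/19, and the value is (8)·(6/19) − 4 = -28/19.
For Column: with q = P(C), equating T's and M's payoffs gives 13q − 9 = −6q + 2 ⇒ q = 11/19.

-28/19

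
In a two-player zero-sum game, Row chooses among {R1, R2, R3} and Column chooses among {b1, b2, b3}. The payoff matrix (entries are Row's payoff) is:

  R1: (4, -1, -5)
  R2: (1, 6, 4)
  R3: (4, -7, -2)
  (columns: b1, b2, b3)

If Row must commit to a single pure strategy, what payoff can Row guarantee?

1

Row minima: R1 → -5, R2 → 1, R3 → -7.
The best of these is 1.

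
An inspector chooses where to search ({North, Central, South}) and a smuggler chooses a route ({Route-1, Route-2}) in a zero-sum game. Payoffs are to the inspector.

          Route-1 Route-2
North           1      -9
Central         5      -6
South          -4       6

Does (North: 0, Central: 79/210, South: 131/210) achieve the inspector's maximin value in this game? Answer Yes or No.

Against Route-1 this mix gives (79/210)·5 + (131/210)·(-4) = -43/70.
Against Route-2 this mix gives (79/210)·(-6) + (131/210)·6 = 52/35.
The smuggler will play Route-1, holding the inspector to -43/70. Shifting weight toward the row that does better against Route-1 would raise this floor (the equalizing mix achieves 2/7 against both Route-1 and Route-2), so the proposed strategy is not optimal.

No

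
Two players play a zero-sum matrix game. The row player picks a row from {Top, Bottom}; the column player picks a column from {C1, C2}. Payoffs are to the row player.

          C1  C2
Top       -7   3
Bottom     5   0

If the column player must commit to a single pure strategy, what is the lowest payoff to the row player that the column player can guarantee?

3

Column maxima: C1 → 5, C2 → 3.
The smallest of these is 3.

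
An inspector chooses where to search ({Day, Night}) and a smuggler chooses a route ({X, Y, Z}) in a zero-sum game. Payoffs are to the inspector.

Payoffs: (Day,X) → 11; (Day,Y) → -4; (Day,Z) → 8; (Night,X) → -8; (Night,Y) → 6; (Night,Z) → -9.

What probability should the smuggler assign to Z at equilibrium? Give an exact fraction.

10/27

Row minima: Day → -4, Night → -9; maximin = -4.
Column maxima: X → 11, Y → 6, Z → 8; minimax = 6.
-4 ≠ 6, so there is no saddle point; optimal play is mixed.
X is strictly dominated by Z (it gives the inspector strictly more in every row), so the smuggler never plays it.
On the remaining 2×2 (Day, Night vs Y, Z):
Let the inspector play Day with probability p. Expected payoff against Y: (-4)p + 6(1−p) = −10p + 6; against Z: 8p + (-9)(1−p) = 17p − 9.
Setting these equal: −10p + 6 = 17p − 9 ⇒ −27p = -15 ⇒ p = 5/9, and the value is (-10)·(5/9) + 6 = 4/9.
For the smuggler: with q = P(Y), equating Day's and Night's payoffs gives −12q + 8 = 15q − 9 ⇒ q = 17/27.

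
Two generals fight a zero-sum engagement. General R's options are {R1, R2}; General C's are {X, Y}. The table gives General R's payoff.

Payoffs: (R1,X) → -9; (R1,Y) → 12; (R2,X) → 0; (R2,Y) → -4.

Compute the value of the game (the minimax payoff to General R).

Row minima: R1 → -9, R2 → -4; maximin = -4.
Column maxima: X → 0, Y → 12; minimax = 0.
-4 ≠ 0, so there is no saddle point; optimal play is mixed.
Let General R play R1 with probability p. Expected payoff against X: (-9)p + 0(1−p) = −9p; against Y: 12p + (-4)(1−p) = 16p − 4.
Setting these equal: −9p = 16p − 4 ⇒ −25p = -4 ⇒ p = 4/25, and the value is (-9)·(4/25) = -36/25.
For General C: with q = P(X), equating R1's and R2's payoffs gives −21q + 12 = 4q − 4 ⇒ q = 16/25.

-36/25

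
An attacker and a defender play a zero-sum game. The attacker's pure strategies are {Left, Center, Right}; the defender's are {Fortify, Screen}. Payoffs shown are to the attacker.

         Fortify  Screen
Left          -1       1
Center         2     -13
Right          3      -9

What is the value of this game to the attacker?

Row minima: Left → -1, Center → -13, Right → -9; maximin = -1.
Column maxima: Fortify → 3, Screen → 1; minimax = 1.
-1 ≠ 1, so there is no saddle point; optimal play is mixed.
Center is strictly dominated by Right, so the attacker never plays it.
On the remaining 2×2 (Left, Right vs Fortify, Screen):
Let the attacker play Left with probability p. Expected payoff against Fortify: (-1)p + 3(1−p) = −4p + 3; against Screen: 1p + (-9)(1−p) = 10p − 9.
Setting these equal: −4p + 3 = 10p − 9 ⇒ −14p = -12 ⇒ p = 6/7, and the value is (-4)·(6/7) + 3 = -3/7.
For the defender: with q = P(Fortify), equating Left's and Right's payoffs gives −2q + 1 = 12q − 9 ⇒ q = 5/7.

-3/7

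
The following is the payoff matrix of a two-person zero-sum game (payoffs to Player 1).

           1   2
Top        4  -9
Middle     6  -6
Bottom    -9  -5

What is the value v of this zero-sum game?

-21/4

Row minima: Top → -9, Middle → -6, Bottom → -9; maximin = -6.
Column maxima: 1 → 6, 2 → -5; minimax = -5.
-6 ≠ -5, so there is no saddle point; optimal play is mixed.
Top is strictly dominated by Middle, so Player 1 never plays it.
On the remaining 2×2 (Middle, Bottom vs 1, 2):
Let Player 1 play Middle with probability p. Expected payoff against 1: 6p + (-9)(1−p) = 15p − 9; against 2: (-6)p + (-5)(1−p) = −p − 5.
Setting these equal: 15p − 9 = −p − 5 ⇒ 16p = 4 ⇒ p = 1/4, and the value is (15)·(1/4) − 9 = -21/4.
For Player 2: with q = P(1), equating Middle's and Bottom's payoffs gives 12q − 6 = −4q − 5 ⇒ q = 1/16.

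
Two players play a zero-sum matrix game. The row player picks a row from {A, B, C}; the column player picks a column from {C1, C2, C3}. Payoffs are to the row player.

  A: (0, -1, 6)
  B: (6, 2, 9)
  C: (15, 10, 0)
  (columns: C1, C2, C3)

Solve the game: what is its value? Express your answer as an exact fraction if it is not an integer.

Row minima: A → -1, B → 2, C → 0; maximin = 2.
Column maxima: C1 → 15, C2 → 10, C3 → 9; minimax = 9.
2 ≠ 9, so there is no saddle point; optimal play is mixed.
A is strictly dominated by B, so the row player never plays it.
C1 is strictly dominated by C2 (it gives the row player strictly more in every row), so the column player never plays it.
On the remaining 2×2 (B, C vs C2, C3):
Let the row player play B with probability p. Expected payoff against C2: 2p + 10(1−p) = −8p + 10; against C3: 9p + 0(1−p) = 9p.
Setting these equal: −8p + 10 = 9p ⇒ −17p = -10 ⇒ p = 10/17, and the value is (-8)·(10/17) + 10 = 90/17.
For the column player: with q = P(C2), equating B's and C's payoffs gives −7q + 9 = 10q ⇒ q = 9/17.

90/17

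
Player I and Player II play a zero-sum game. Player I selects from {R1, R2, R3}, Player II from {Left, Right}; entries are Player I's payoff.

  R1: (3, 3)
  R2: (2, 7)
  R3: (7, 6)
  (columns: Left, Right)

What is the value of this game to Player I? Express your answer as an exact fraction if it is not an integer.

Row minima: R1 → 3, R2 → 2, R3 → 6; maximin = 6.
Column maxima: Left → 7, Right → 7; minimax = 7.
6 ≠ 7, so there is no saddle point; optimal play is mixed.
R1 is strictly dominated by R3, so Player I never plays it.
On the remaining 2×2 (R2, R3 vs Left, Right):
Let Player I play R2 with probability p. Expected payoff against Left: 2p + 7(1−p) = −5p + 7; against Right: 7p + 6(1−p) = p + 6.
Setting these equal: −5p + 7 = p + 6 ⇒ −6p = -1 ⇒ p = 1/6, and the value is (-5)·(1/6) + 7 = 37/6.
For Player II: with q = P(Left), equating R2's and R3's payoffs gives −5q + 7 = q + 6 ⇒ q = 1/6.

37/6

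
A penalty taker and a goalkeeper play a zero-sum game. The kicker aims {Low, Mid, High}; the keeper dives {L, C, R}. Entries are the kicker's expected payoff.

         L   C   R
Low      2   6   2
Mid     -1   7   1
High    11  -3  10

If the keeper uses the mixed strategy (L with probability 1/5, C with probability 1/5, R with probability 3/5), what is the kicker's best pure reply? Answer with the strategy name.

High

Expected payoff of Low: (1/5)·2 + (1/5)·6 + (3/5)·2 = 14/5.
Expected payoff of Mid: (1/5)·(-1) + (1/5)·7 + (3/5)·1 = 9/5.
Expected payoff of High: (1/5)·11 + (1/5)·(-3) + (3/5)·10 = 38/5.
The largest is 38/5, so the kicker's best response is High.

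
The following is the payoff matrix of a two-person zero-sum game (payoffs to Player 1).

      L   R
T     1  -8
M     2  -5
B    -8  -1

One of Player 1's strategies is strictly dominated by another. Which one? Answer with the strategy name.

M gives a strictly higher payoff than T against every column: 2 > 1, -5 > -8.
So T is strictly dominated and Player 1 never plays it.

T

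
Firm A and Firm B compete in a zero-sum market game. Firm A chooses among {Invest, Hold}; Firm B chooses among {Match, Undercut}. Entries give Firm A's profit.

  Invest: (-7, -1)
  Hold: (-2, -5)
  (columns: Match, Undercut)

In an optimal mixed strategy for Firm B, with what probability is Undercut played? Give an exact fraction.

Row minima: Invest → -7, Hold → -5; maximin = -5.
Column maxima: Match → -2, Undercut → -1; minimax = -2.
-5 ≠ -2, so there is no saddle point; optimal play is mixed.
Let Firm A play Invest with probability p. Expected payoff against Match: (-7)p + (-2)(1−p) = −5p − 2; against Undercut: (-1)p + (-5)(1−p) = 4p − 5.
Setting these equal: −5p − 2 = 4p − 5 ⇒ −9p = -3 ⇒ p = 1/3, and the value is (-5)·(1/3) − 2 = -11/3.
For Firm B: with q = P(Match), equating Invest's and Hold's payoffs gives −6q − 1 = 3q − 5 ⇒ q = 4/9.

5/9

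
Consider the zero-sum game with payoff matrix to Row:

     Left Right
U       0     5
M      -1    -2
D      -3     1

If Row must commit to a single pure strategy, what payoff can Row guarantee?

0

Row minima: U → 0, M → -2, D → -3.
The best of these is 0.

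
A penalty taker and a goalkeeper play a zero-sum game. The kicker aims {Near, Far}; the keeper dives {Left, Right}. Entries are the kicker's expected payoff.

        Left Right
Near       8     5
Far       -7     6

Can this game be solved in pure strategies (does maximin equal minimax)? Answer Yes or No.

No

Row minima: Near → 5, Far → -7; maximin = 5.
Column maxima: Left → 8, Right → 6; minimax = 6.
5 ≠ 6, so no pure-strategy equilibrium exists.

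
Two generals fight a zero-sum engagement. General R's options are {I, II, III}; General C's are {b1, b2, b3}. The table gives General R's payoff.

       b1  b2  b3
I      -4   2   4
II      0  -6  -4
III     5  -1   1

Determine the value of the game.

1/2

Row minima: I → -4, II → -6, III → -1; maximin = -1.
Column maxima: b1 → 5, b2 → 2, b3 → 4; minimax = 2.
-1 ≠ 2, so there is no saddle point; optimal play is mixed.
II is strictly dominated by III, so General R never plays it.
b3 is strictly dominated by b2 (it gives General R strictly more in every row), so General C never plays it.
On the remaining 2×2 (I, III vs b1, b2):
Let General R play I with probability p. Expected payoff against b1: (-4)p + 5(1−p) = −9p + 5; against b2: 2p + (-1)(1−p) = 3p − 1.
Setting these equal: −9p + 5 = 3p − 1 ⇒ −12p = -6 ⇒ p = 1/2, and the value is (-9)·(1/2) + 5 = 1/2.
For General C: with q = P(b1), equating I's and III's payoffs gives −6q + 2 = 6q − 1 ⇒ q = 1/4.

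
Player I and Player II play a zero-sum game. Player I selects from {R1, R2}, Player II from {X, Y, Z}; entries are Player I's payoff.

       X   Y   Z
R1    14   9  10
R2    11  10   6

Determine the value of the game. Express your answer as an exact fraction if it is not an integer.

Row minima: R1 → 9, R2 → 6; maximin = 9.
Column maxima: X → 14, Y → 10, Z → 10; minimax = 10.
9 ≠ 10, so there is no saddle point; optimal play is mixed.
X is strictly dominated by Y (it gives Player I strictly more in every row), so Player II never plays it.
On the remaining 2×2 (R1, R2 vs Y, Z):
Let Player I play R1 with probability p. Expected payoff against Y: 9p + 10(1−p) = −p + 10; against Z: 10p + 6(1−p) = 4p + 6.
Setting these equal: −p + 10 = 4p + 6 ⇒ −5p = -4 ⇒ p = 4/5, and the value is (-1)·(4/5) + 10 = 46/5.
For Player II: with q = P(Y), equating R1's and R2's payoffs gives −q + 10 = 4q + 6 ⇒ q = 4/5.

46/5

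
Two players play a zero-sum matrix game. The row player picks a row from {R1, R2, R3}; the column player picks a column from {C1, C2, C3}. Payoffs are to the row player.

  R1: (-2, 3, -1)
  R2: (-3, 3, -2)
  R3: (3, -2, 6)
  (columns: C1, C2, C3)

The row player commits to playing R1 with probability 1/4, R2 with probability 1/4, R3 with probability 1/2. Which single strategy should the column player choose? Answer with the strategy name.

C1

If the column player plays C1, the row player's expected payoff is (1/4)·(-2) + (1/4)·(-3) + (1/2)·3 = 1/4.
If the column player plays C2, the row player's expected payoff is (1/4)·3 + (1/4)·3 + (1/2)·(-2) = 1/2.
If the column player plays C3, the row player's expected payoff is (1/4)·(-1) + (1/4)·(-2) + (1/2)·6 = 9/4.
The column player minimizes the row player's payoff; the smallest is 1/4, so the best response is C1.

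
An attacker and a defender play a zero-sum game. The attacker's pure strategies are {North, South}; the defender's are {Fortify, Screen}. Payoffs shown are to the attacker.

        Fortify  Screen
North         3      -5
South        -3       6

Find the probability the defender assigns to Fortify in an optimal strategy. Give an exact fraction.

11/17

Row minima: North → -5, South → -3; maximin = -3.
Column maxima: Fortify → 3, Screen → 6; minimax = 3.
-3 ≠ 3, so there is no saddle point; optimal play is mixed.
Let the attacker play North with probability p. Expected payoff against Fortify: 3p + (-3)(1−p) = 6p − 3; against Screen: (-5)p + 6(1−p) = −11p + 6.
Setting these equal: 6p − 3 = −11p + 6 ⇒ 17p = 9 ⇒ p = 9/17, and the value is (6)·(9/17) − 3 = 3/17.
For the defender: with q = P(Fortify), equating North's and South's payoffs gives 8q − 5 = −9q + 6 ⇒ q = 11/17.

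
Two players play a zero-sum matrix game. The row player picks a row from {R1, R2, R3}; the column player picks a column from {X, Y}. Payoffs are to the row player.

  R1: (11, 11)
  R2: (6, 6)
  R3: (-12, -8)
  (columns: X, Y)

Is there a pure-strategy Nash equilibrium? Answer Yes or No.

Row minima: R1 → 11, R2 → 6, R3 → -12; maximin = 11.
Column maxima: X → 11, Y → 11; minimax = 11.
maximin = minimax = 11, so a saddle point exists.

Yes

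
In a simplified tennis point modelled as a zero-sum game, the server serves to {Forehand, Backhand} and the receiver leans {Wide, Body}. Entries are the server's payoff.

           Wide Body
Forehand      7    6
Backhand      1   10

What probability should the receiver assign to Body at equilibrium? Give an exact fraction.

Row minima: Forehand → 6, Backhand → 1; maximin = 6.
Column maxima: Wide → 7, Body → 10; minimax = 7.
6 ≠ 7, so there is no saddle point; optimal play is mixed.
Let the server play Forehand with probability p. Expected payoff against Wide: 7p + 1(1−p) = 6p + 1; against Body: 6p + 10(1−p) = −4p + 10.
Setting these equal: 6p + 1 = −4p + 10 ⇒ 10p = 9 ⇒ p = 9/10, and the value is (6)·(9/10) + 1 = 32/5.
For the receiver: with q = P(Wide), equating Forehand's and Backhand's payoffs gives q + 6 = −9q + 10 ⇒ q = 2/5.

3/5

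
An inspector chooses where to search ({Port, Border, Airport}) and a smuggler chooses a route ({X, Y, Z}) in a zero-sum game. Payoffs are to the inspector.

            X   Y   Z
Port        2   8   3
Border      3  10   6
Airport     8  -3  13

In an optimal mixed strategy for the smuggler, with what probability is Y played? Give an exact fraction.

5/18

Row minima: Port → 2, Border → 3, Airport → -3; maximin = 3.
Column maxima: X → 8, Y → 10, Z → 13; minimax = 8.
3 ≠ 8, so there is no saddle point; optimal play is mixed.
Port is strictly dominated by Border, so the inspector never plays it.
Z is strictly dominated by X (it gives the inspector strictly more in every row), so the smuggler never plays it.
On the remaining 2×2 (Border, Airport vs X, Y):
Let the inspector play Border with probability p. Expected payoff against X: 3p + 8(1−p) = −5p + 8; against Y: 10p + (-3)(1−p) = 13p − 3.
Setting these equal: −5p + 8 = 13p − 3 ⇒ −18p = -11 ⇒ p = 11/18, and the value is (-5)·(11/18) + 8 = 89/18.
For the smuggler: with q = P(X), equating Border's and Airport's payoffs gives −7q + 10 = 11q − 3 ⇒ q = 13/18.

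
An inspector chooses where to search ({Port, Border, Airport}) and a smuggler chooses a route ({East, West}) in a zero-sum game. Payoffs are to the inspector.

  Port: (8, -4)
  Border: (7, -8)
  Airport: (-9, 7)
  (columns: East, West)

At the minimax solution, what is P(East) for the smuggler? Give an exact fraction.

11/28

Row minima: Port → -4, Border → -8, Airport → -9; maximin = -4.
Column maxima: East → 8, West → 7; minimax = 7.
-4 ≠ 7, so there is no saddle point; optimal play is mixed.
Border is strictly dominated by Port, so the inspector never plays it.
On the remaining 2×2 (Port, Airport vs East, West):
Let the inspector play Port with probability p. Expected payoff against East: 8p + (-9)(1−p) = 17p − 9; against West: (-4)p + 7(1−p) = −11p + 7.
Setting these equal: 17p − 9 = −11p + 7 ⇒ 28p = 16 ⇒ p = 4/7, and the value is (17)·(4/7) − 9 = 5/7.
For the smuggler: with q = P(East), equating Port's and Airport's payoffs gives 12q − 4 = −16q + 7 ⇒ q = 11/28.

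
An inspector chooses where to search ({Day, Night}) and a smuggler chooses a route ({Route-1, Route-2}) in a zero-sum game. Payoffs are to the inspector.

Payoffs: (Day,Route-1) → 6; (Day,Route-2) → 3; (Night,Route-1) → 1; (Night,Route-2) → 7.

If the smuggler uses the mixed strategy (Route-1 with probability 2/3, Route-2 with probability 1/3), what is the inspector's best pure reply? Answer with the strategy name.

Expected payoff of Day: (2/3)·6 + (1/3)·3 = 5.
Expected payoff of Night: (2/3)·1 + (1/3)·7 = 3.
The largest is 5, so the inspector's best response is Day.

Day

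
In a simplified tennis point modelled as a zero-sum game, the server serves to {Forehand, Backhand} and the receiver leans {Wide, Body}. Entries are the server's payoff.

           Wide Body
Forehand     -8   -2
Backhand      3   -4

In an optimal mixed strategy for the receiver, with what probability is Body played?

Row minima: Forehand → -8, Backhand → -4; maximin = -4.
Column maxima: Wide → 3, Body → -2; minimax = -2.
-4 ≠ -2, so there is no saddle point; optimal play is mixed.
Let the server play Forehand with probability p. Expected payoff against Wide: (-8)p + 3(1−p) = −11p + 3; against Body: (-2)p + (-4)(1−p) = 2p − 4.
Setting these equal: −11p + 3 = 2p − 4 ⇒ −13p = -7 ⇒ p = 7/13, and the value is (-11)·(7/13) + 3 = -38/13.
For the receiver: with q = P(Wide), equating Forehand's and Backhand's payoffs gives −6q − 2 = 7q − 4 ⇒ q = 2/13.

11/13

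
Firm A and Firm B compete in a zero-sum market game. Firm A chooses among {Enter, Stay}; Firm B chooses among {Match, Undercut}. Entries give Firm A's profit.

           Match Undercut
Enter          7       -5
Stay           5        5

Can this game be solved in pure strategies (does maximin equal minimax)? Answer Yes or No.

Row minima: Enter → -5, Stay → 5; maximin = 5.
Column maxima: Match → 7, Undercut → 5; minimax = 5.
maximin = minimax = 5, so a saddle point exists.

Yes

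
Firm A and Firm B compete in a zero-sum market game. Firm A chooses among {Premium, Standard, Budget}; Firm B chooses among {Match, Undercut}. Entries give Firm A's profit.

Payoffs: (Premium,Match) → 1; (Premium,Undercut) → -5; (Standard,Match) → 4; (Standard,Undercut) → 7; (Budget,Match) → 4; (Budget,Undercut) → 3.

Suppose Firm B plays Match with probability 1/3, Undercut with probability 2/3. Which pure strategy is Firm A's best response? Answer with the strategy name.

Expected payoff of Premium: (1/3)·1 + (2/3)·(-5) = -3.
Expected payoff of Standard: (1/3)·4 + (2/3)·7 = 6.
Expected payoff of Budget: (1/3)·4 + (2/3)·3 = 10/3.
The largest is 6, so Firm A's best response is Standard.

Standard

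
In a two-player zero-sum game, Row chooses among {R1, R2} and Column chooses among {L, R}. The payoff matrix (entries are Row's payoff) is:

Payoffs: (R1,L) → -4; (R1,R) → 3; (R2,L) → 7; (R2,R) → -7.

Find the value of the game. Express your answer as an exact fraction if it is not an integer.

-1/3

Row minima: R1 → -4, R2 → -7; maximin = -4.
Column maxima: L → 7, R → 3; minimax = 3.
-4 ≠ 3, so there is no saddle point; optimal play is mixed.
Let Row play R1 with probability p. Expected payoff against L: (-4)p + 7(1−p) = −11p + 7; against R: 3p + (-7)(1−p) = 10p − 7.
Setting these equal: −11p + 7 = 10p − 7 ⇒ −21p = -14 ⇒ p = 2/3, and the value is (-11)·(2/3) + 7 = -1/3.
For Column: with q = P(L), equating R1's and R2's payoffs gives −7q + 3 = 14q − 7 ⇒ q = 10/21.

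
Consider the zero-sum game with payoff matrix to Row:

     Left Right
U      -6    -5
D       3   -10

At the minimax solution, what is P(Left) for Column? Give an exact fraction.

5/14

Row minima: U → -6, D → -10; maximin = -6.
Column maxima: Left → 3, Right → -5; minimax = -5.
-6 ≠ -5, so there is no saddle point; optimal play is mixed.
Let Row play U with probability p. Expected payoff against Left: (-6)p + 3(1−p) = −9p + 3; against Right: (-5)p + (-10)(1−p) = 5p − 10.
Setting these equal: −9p + 3 = 5p − 10 ⇒ −14p = -13 ⇒ p = 13/14, and the value is (-9)·(13/14) + 3 = -75/14.
For Column: with q = P(Left), equating U's and D's payoffs gives −q − 5 = 13q − 10 ⇒ q = 5/14.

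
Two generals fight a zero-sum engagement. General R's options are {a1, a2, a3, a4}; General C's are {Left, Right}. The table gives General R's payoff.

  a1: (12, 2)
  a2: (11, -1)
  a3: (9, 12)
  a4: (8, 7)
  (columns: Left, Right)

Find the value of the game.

126/13

Row minima: a1 → 2, a2 → -1, a3 → 9, a4 → 7; maximin = 9.
Column maxima: Left → 12, Right → 12; minimax = 12.
9 ≠ 12, so there is no saddle point; optimal play is mixed.
a2 is strictly dominated by a1, so General R never plays it.
a4 is strictly dominated by a3, so General R never plays it.
On the remaining 2×2 (a1, a3 vs Left, Right):
Let General R play a1 with probability p. Expected payoff against Left: 12p + 9(1−p) = 3p + 9; against Right: 2p + 12(1−p) = −10p + 12.
Setting these equal: 3p + 9 = −10p + 12 ⇒ 13p = 3 ⇒ p = 3/13, and the value is (3)·(3/13) + 9 = 126/13.
For General C: with q = P(Left), equating a1's and a3's payoffs gives 10q + 2 = −3q + 12 ⇒ q = 10/13.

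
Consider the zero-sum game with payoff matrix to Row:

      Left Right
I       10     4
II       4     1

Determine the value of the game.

4

Row minima: I → 4, II → 1; maximin = 4.
Column maxima: Left → 10, Right → 4; minimax = 4.
Since maximin = minimax = 4, there is a saddle point and the value is 4.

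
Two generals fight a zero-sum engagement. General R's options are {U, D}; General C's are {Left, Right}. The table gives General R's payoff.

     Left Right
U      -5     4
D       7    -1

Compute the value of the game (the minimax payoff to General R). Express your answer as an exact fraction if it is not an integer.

23/17

Row minima: U → -5, D → -1; maximin = -1.
Column maxima: Left → 7, Right → 4; minimax = 4.
-1 ≠ 4, so there is no saddle point; optimal play is mixed.
Let General R play U with probability p. Expected payoff against Left: (-5)p + 7(1−p) = −12p + 7; against Right: 4p + (-1)(1−p) = 5p − 1.
Setting these equal: −12p + 7 = 5p − 1 ⇒ −17p = -8 ⇒ p = 8/17, and the value is (-12)·(8/17) + 7 = 23/17.
For General C: with q = P(Left), equating U's and D's payoffs gives −9q + 4 = 8q − 1 ⇒ q = 5/17.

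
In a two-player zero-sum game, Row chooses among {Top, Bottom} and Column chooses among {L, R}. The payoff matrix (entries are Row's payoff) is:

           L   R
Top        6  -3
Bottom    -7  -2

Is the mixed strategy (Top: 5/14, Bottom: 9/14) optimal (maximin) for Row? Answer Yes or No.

Yes

Against L this mix gives (5/14)·6 + (9/14)·(-7) = -33/14.
Against R this mix gives (5/14)·(-3) + (9/14)·(-2) = -33/14.
All of Column's active replies (L, R) yield -33/14, and no column does worse for Row. The mix makes Column indifferent and guarantees -33/14, so it is optimal.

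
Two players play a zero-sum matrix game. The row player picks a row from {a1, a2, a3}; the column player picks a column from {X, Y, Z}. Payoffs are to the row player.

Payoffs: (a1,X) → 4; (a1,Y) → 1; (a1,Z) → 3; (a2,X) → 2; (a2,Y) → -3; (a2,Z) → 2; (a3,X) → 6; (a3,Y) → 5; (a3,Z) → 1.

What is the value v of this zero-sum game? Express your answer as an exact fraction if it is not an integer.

7/3

Row minima: a1 → 1, a2 → -3, a3 → 1; maximin = 1.
Column maxima: X → 6, Y → 5, Z → 3; minimax = 3.
1 ≠ 3, so there is no saddle point; optimal play is mixed.
a2 is strictly dominated by a1, so the row player never plays it.
X is strictly dominated by Y (it gives the row player strictly more in every row), so the column player never plays it.
On the remaining 2×2 (a1, a3 vs Y, Z):
Let the row player play a1 with probability p. Expected payoff against Y: 1p + 5(1−p) = −4p + 5; against Z: 3p + 1(1−p) = 2p + 1.
Setting these equal: −4p + 5 = 2p + 1 ⇒ −6p = -4 ⇒ p = 2/3, and the value is (-4)·(2/3) + 5 = 7/3.
For the column player: with q = P(Y), equating a1's and a3's payoffs gives −2q + 3 = 4q + 1 ⇒ q = 1/3.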